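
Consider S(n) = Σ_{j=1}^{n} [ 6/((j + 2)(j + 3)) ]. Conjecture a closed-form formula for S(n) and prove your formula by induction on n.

We claim S(n) = 2n/(n + 3) for all n ≥ 1.
For the base case n = 1: S(1) = 1/2, and the closed form gives 1/2. They agree.
Suppose the result is true for n = j, so S(j) = 2j/(j + 3).
Then S(j+1) = S(j) + (6/((j + 3)(j + 4))) = (2j/(j + 3)) + (6/((j + 3)(j + 4))).
Simplifying, S(j+1) = 2(j + 1)/(j + 4) = 2(j+1)/((j+1) + 3),
which is the closed form with n = j+1.
Hence, by induction on n, the claim holds for every n ≥ 1.

S(n) = 2n/(n + 3)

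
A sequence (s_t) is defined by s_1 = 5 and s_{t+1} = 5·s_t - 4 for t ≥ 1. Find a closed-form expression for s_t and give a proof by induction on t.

Computing the first terms: s_1 = 5, s_2 = 21, s_3 = 101. This suggests s_t = 4·5^(t - 1) + 1.
Base case (t = 1): the formula gives 5 = 5 = s_1.
For the inductive step, assume it holds for an arbitrary j ≥ 1, so s_j = 4·5^(j - 1) + 1.
Then s_{j+1} = 5·s_j - 4 = 5·(4·5^(j - 1) + 1) - 4 = 4·5^j + 1 = 4·5^((j+1) - 1) + 1,
which is the claimed formula at t = j+1.
This completes the induction.

s_t = 4·5^(t - 1) + 1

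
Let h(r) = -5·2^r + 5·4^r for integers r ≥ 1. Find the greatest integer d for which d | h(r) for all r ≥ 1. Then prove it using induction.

d = 10

Computing the first values: h(1) = 10 and h(2) = 60; gcd(10, 60) = 10, so d ≤ 10.
We prove 10 | -5·2^r + 5·4^r for all r ≥ 1 by induction on r.
For the base case r = 1: h(1) = 10 = 10·(1), so 10 | h(1).
For the inductive step, assume it holds for an arbitrary k ≥ 1, i.e. 10 | h(k). Then
h(k+1) − 4·h(k) = (-5·2^(k+1) + 5·4^(k+1)) − 4·(-5·2^k + 5·4^k) = (-5)·2^k·(2 − 4) = (10)·2^k. Since 10 | h(k) by the inductive hypothesis, 10 | 4·h(k); and 10 | 10 since 10 = 10·1. Therefore 10 | h(k+1).
This completes the induction.
Therefore the largest such d is 10.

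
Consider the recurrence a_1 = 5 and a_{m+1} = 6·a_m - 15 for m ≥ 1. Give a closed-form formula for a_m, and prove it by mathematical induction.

Computing the first terms: a_1 = 5, a_2 = 15, a_3 = 75. This suggests a_m = 2·6^(m - 1) + 3.
For the base case m = 1: the formula gives 5 = 5 = a_1.
For the inductive step, assume it holds for an arbitrary i ≥ 1, so a_i = 2·6^(i - 1) + 3.
Then a_{i+1} = 6·a_i - 15 = 6·(2·6^(i - 1) + 3) - 15 = 2·6^i + 3 = 2·6^((i+1) - 1) + 3,
which is the claimed formula at m = i+1.
By the principle of mathematical induction, the result holds for all m ≥ 1.

a_m = 2·6^(m - 1) + 3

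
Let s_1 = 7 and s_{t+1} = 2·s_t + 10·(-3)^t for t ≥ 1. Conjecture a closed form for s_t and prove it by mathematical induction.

s_t = -2(-3)^t + 2^(t - 1)

Computing the first terms: s_1 = 7, s_2 = -16, s_3 = 58. This suggests s_t = -2(-3)^t + 2^(t - 1).
For the base case t = 1: the formula gives 7 = 7 = s_1.
Suppose the result is true for t = m, so s_m = -2(-3)^m + 2^(m - 1).
Then s_{m+1} = 2·s_m + 10·(-3)^m = 2·(-2(-3)^m + 2^(m - 1)) + 10·(-3)^m = -2(-3)^(m + 1) + 2^m = -2(-3)^(m+1) + 2^((m+1) - 1),
which is the claimed formula at t = m+1.
This completes the induction.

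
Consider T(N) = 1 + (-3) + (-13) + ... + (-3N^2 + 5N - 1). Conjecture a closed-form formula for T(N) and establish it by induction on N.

T(N) = -N(N^2 - N - 1)

We claim T(N) = -N(N^2 - N - 1) for all N ≥ 1.
Base step (N = 1): T(1) = 1, and the closed form gives 1. They agree.
Inductive step: suppose the statement holds for some k ≥ 1, so T(k) = k(-k^2 + k + 1).
Then T(k+1) = T(k) + (-3k^2 - k + 1) = (k(-k^2 + k + 1)) + (-3k^2 - k + 1).
Simplifying, T(k+1) = -(k + 1)(k^2 + k - 1) = -(k+1)((k+1)^2 - (k+1) - 1),
which is the closed form with N = k+1.
This completes the induction.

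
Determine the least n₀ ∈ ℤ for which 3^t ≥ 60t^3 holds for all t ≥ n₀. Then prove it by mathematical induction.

At t = 10: 59049 < 60000, so the inequality fails and n₀ ≥ 11. We prove 3^t ≥ 60t^3 for all t ≥ 11.
For the base case t = 11: 3^t = 177147 and 60t^3 = 79860, so 177147 ≥ 79860.
For the inductive step, assume it holds for an arbitrary k ≥ 11, so 3^k ≥ 60k^3.
Then 3^(k + 1) = 3·(3^k) ≥ 3·(60k^3).
Also, for k ≥ 11 we have 3·(60k^3) ≥ 60(k+1)^3, since 3 ≥ (1 + 1/k)^3 for all k ≥ 11.
Combining, 3^(k + 1) ≥ 60(k+1)^3.
Hence, by induction on t, the claim holds for every t ≥ 11.
Hence the smallest such n₀ is 11.

n₀ = 11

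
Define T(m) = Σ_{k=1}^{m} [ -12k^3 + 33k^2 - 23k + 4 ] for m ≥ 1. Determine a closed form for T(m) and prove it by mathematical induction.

We claim T(m) = -m(3m^3 - 5m^2 - 2m + 2) for all m ≥ 1.
Base case (m = 1): T(1) = 2, and the closed form gives 2. They agree.
For the inductive step, assume it holds for an arbitrary k ≥ 1, so T(k) = k(-3k^3 + 5k^2 + 2k - 2).
Then T(k+1) = T(k) + (-12k^3 - 3k^2 + 7k + 2) = (k(-3k^3 + 5k^2 + 2k - 2)) + (-12k^3 - 3k^2 + 7k + 2).
Simplifying, T(k+1) = -(k + 1)(3k^3 + 4k^2 - 3k - 2) = -(k+1)(3(k+1)^3 - 5(k+1)^2 - 2(k+1) + 2),
which is the closed form with m = k+1.
Hence, by induction on m, the claim holds for every m ≥ 1.

T(m) = -m(3m^3 - 5m^2 - 2m + 2)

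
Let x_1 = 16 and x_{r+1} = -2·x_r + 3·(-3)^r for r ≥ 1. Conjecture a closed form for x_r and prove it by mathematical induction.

Computing the first terms: x_1 = 16, x_2 = -41, x_3 = 109. This suggests x_r = 7(-2)^(r - 1) + (-3)^(r + 1).
For the base case r = 1: the formula gives 16 = 16 = x_1.
Inductive step: assume the claim holds for r = m, so x_m = 7(-2)^(m - 1) + (-3)^(m + 1).
Then x_{m+1} = -2·x_m + 3·(-3)^m = -2·(7(-2)^(m - 1) + (-3)^(m + 1)) + 3·(-3)^m = 7(-2)^m + (-3)^(m + 2) = 7(-2)^((m+1) - 1) + (-3)^((m+1) + 1),
which is the claimed formula at r = m+1.
This completes the induction.

x_r = 7(-2)^(r - 1) + (-3)^(r + 1)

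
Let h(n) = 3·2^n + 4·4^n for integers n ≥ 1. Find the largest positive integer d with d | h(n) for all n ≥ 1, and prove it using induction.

Computing the first values: h(1) = 22 and h(2) = 76; gcd(22, 76) = 2, so d ≤ 2.
We prove 2 | 3·2^n + 4·4^n for all n ≥ 1 by induction on n.
Base step (n = 1): h(1) = 22 = 2·(11), so 2 | h(1).
Inductive step: suppose the statement holds for some r ≥ 1, i.e. 2 | h(r). Then
h(r+1) − 4·h(r) = (3·2^(r+1) + 4·4^(r+1)) − 4·(3·2^r + 4·4^r) = (3)·2^r·(2 − 4) = (-6)·2^r. Since 2 | h(r) by the inductive hypothesis, 2 | 4·h(r); and 2 | -6 since -6 = 2·-3. Therefore 2 | h(r+1).
Hence, by induction on n, the claim holds for every n ≥ 1.
Therefore the largest such d is 2.

d = 2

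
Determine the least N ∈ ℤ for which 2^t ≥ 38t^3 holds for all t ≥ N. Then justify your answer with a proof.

N = 18

At t = 17: 131072 < 186694, so the inequality fails and N ≥ 18. We prove 2^t ≥ 38t^3 for all t ≥ 18.
Base case (t = 18): 2^t = 262144 and 38t^3 = 221616, so 262144 ≥ 221616.
For the inductive step, assume it holds for an arbitrary r ≥ 18, so 2^r ≥ 38r^3.
Then 2^(r + 1) = 2·(2^r) ≥ 2·(38r^3).
Also, for r ≥ 18 we have 2·(38r^3) ≥ 38(r+1)^3, since 2 ≥ (1 + 1/r)^3 for all r ≥ 18.
Combining, 2^(r + 1) ≥ 38(r+1)^3.
Hence, by induction on t, the claim holds for every t ≥ 18.
Hence the smallest such N is 18.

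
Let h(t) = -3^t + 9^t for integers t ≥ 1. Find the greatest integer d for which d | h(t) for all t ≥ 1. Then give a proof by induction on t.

d = 6

Computing the first values: h(1) = 6 and h(2) = 72; gcd(6, 72) = 6, so d ≤ 6.
We prove 6 | -3^t + 9^t for all t ≥ 1 by induction on t.
When t = 1: h(1) = 6 = 6·(1), so 6 | h(1).
Suppose the result is true for t = i, i.e. 6 | h(i). Then
9^{i+1} − 3^{i+1} = 9·9^i − 3·3^i = 9·(9^i − 3^i) + (6)·3^i. The first term is divisible by 6 by the inductive hypothesis, and the second term (6)·3^i is divisible by 6 since 6 | 6. Hence 6 | h(i+1).
Hence, by induction on t, the claim holds for every t ≥ 1.
Therefore the largest such d is 6.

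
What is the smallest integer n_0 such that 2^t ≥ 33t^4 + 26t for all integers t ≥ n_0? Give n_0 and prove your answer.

n_0 = 24

At t = 23: 8388608 < 9235351, so the inequality fails and n_0 ≥ 24. We prove 2^t ≥ 33t^4 + 26t for all t ≥ 24.
When t = 24: 2^t = 16777216 and 33t^4 + 26t = 10949232, so 16777216 ≥ 10949232.
Inductive step: suppose the statement holds for some k ≥ 24, so 2^k ≥ 33k^4 + 26k.
Then 2^(k + 1) = 2·(2^k) ≥ 2·(33k^4 + 26k).
Also, for k ≥ 24 we have 2·(33k^4 + 26k) ≥ 33(k+1)^4 + 26(k+1), since 2·(33k^4 + 26k) − (33(k+1)^4 + 26(k+1)) = 33k^4 - 132k^3 - 198k^2 - 106k - 59, which is nonnegative for all k ≥ 24.
Combining, 2^(k + 1) ≥ 33(k+1)^4 + 26(k+1).
By induction, the statement is established for all t ≥ 24.
Hence the smallest such n_0 is 24.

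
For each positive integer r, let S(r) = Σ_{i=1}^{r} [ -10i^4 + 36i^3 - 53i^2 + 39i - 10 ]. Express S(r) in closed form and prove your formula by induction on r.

We claim S(r) = -r(2r^4 - 4r^3 + 3r^2 - 2r - 1) for all r ≥ 1.
Base case (r = 1): S(1) = 2, and the closed form gives 2. They agree.
For the inductive step, assume it holds for an arbitrary i ≥ 1, so S(i) = i(-2i^4 + 4i^3 - 3i^2 + 2i + 1).
Then S(i+1) = S(i) + (-10i^4 - 4i^3 - 5i^2 + i + 2) = (i(-2i^4 + 4i^3 - 3i^2 + 2i + 1)) + (-10i^4 - 4i^3 - 5i^2 + i + 2).
Simplifying, S(i+1) = -(i + 1)(2i^4 + 4i^3 + 3i^2 - 2) = -(i+1)(2(i+1)^4 - 4(i+1)^3 + 3(i+1)^2 - 2(i+1) - 1),
which is the closed form with r = i+1.
This completes the induction.

S(r) = -r(2r^4 - 4r^3 + 3r^2 - 2r - 1)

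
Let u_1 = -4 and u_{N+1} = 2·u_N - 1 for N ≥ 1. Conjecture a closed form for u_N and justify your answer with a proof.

u_N = -5·2^(N - 1) + 1

Computing the first terms: u_1 = -4, u_2 = -9, u_3 = -19. This suggests u_N = -5·2^(N - 1) + 1.
Base step (N = 1): the formula gives -4 = -4 = u_1.
Inductive step: suppose the statement holds for some p ≥ 1, so u_p = -5·2^(p - 1) + 1.
Then u_{p+1} = 2·u_p - 1 = 2·(-5·2^(p - 1) + 1) - 1 = -5·2^p + 1 = -5·2^((p+1) - 1) + 1,
which is the claimed formula at N = p+1.
Hence, by induction on N, the claim holds for every N ≥ 1.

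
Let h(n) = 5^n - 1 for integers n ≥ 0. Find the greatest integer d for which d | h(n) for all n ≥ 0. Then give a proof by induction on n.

Computing the first values: h(0) = 0 and h(1) = 4; gcd(0, 4) = 4, so d ≤ 4.
We prove 4 | 5^n - 1 for all n ≥ 0 by induction on n.
Base step (n = 0): h(0) = 0 = 4·(0), so 4 | h(0).
For the inductive step, assume it holds for an arbitrary m ≥ 0, i.e. 4 | h(m). Then
h(m+1) = 5^(m+1) - 1 = 5·(5^m - 1) + 4 = 5·h(m) + 4. The first term is divisible by 4 by the inductive hypothesis, and 4 is divisible by 4. Hence 4 | h(m+1).
This completes the induction.
Therefore the largest such d is 4.

d = 4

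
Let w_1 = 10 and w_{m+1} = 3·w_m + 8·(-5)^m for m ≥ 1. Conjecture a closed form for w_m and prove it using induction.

Computing the first terms: w_1 = 10, w_2 = -10, w_3 = 170. This suggests w_m = -(-5)^m + 5·3^(m - 1).
Base case (m = 1): the formula gives 10 = 10 = w_1.
Inductive step: suppose the statement holds for some k ≥ 1, so w_k = -(-5)^k + 5·3^(k - 1).
Then w_{k+1} = 3·w_k + 8·(-5)^k = 3·(-(-5)^k + 5·3^(k - 1)) + 8·(-5)^k = -(-5)^(k + 1) + 5·3^k = -(-5)^(k+1) + 5·3^((k+1) - 1),
which is the claimed formula at m = k+1.
By induction, the statement is established for all m ≥ 1.

w_m = -(-5)^m + 5·3^(m - 1)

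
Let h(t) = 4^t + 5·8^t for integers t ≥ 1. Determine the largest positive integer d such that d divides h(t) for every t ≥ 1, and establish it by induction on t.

d = 4

Computing the first values: h(1) = 44 and h(2) = 336; gcd(44, 336) = 4, so d ≤ 4.
We prove 4 | 4^t + 5·8^t for all t ≥ 1 by induction on t.
When t = 1: h(1) = 44 = 4·(11), so 4 | h(1).
Inductive step: assume the claim holds for t = p, i.e. 4 | h(p). Then
h(p+1) − 8·h(p) = (4^(p+1) + 5·8^(p+1)) − 8·(4^p + 5·8^p) = (1)·4^p·(4 − 8) = (-4)·4^p. Since 4 | h(p) by the inductive hypothesis, 4 | 8·h(p); and 4 | -4 since -4 = 4·-1. Therefore 4 | h(p+1).
Hence, by induction on t, the claim holds for every t ≥ 1.
Therefore the largest such d is 4.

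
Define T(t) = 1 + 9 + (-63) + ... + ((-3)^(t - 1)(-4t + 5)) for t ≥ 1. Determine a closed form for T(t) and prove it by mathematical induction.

T(t) = (-3)^t(t - 1) + 1

We claim T(t) = (-3)^t(t - 1) + 1 for all t ≥ 1.
Base step (t = 1): T(1) = 1, and the closed form gives 1. They agree.
Suppose the result is true for t = m, so T(m) = (-3)^m(m - 1) + 1.
Then T(m+1) = T(m) + ((-3)^m(-4m + 1)) = ((-3)^m(m - 1) + 1) + ((-3)^m(-4m + 1)).
Simplifying, T(m+1) = (-3)^(m + 1)m + 1 = (-3)^(m+1)((m+1) - 1) + 1,
which is the closed form with t = m+1.
This completes the induction.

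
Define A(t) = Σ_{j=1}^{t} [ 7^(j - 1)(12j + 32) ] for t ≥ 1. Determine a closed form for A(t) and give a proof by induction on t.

We claim A(t) = 7^t(2t + 5) - 5 for all t ≥ 1.
Base step (t = 1): A(1) = 44, and the closed form gives 44. They agree.
For the inductive step, assume it holds for an arbitrary j ≥ 1, so A(j) = 7^j(2j + 5) - 5.
Then A(j+1) = A(j) + (7^j(12j + 44)) = (7^j(2j + 5) - 5) + (7^j(12j + 44)).
Simplifying, A(j+1) = 14·7^j·j + 49·7^j - 5 = 7^(j+1)(2(j+1) + 5) - 5,
which is the closed form with t = j+1.
By induction, the statement is established for all t ≥ 1.

A(t) = 7^t(2t + 5) - 5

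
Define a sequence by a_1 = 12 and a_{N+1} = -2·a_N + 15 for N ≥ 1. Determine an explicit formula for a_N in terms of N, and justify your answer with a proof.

a_N = 7(-2)^(N - 1) + 5

Computing the first terms: a_1 = 12, a_2 = -9, a_3 = 33. This suggests a_N = 7(-2)^(N - 1) + 5.
When N = 1: the formula gives 12 = 12 = a_1.
For the inductive step, assume it holds for an arbitrary m ≥ 1, so a_m = 7(-2)^(m - 1) + 5.
Then a_{m+1} = -2·a_m + 15 = -2·(7(-2)^(m - 1) + 5) + 15 = 7(-2)^m + 5 = 7(-2)^((m+1) - 1) + 5,
which is the claimed formula at N = m+1.
By the principle of mathematical induction, the result holds for all N ≥ 1.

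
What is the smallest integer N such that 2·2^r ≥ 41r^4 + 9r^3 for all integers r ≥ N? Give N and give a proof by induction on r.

At r = 22: 8388608 < 9700328, so the inequality fails and N ≥ 23. We prove 2·2^r ≥ 41r^4 + 9r^3 for all r ≥ 23.
When r = 23: 2·2^r = 16777216 and 41r^4 + 9r^3 = 11582984, so 16777216 ≥ 11582984.
Suppose the result is true for r = j, so 2·2^j ≥ 41j^4 + 9j^3.
Then 2·2^(j + 1) = 2·(2·2^j) ≥ 2·(41j^4 + 9j^3).
Also, for j ≥ 23 we have 2·(41j^4 + 9j^3) ≥ 41(j+1)^4 + 9(j+1)^3, since 2·(41j^4 + 9j^3) − (41(j+1)^4 + 9(j+1)^3) = 41j^4 - 155j^3 - 273j^2 - 191j - 50, which is nonnegative for all j ≥ 23.
Combining, 2·2^(j + 1) ≥ 41(j+1)^4 + 9(j+1)^3.
Hence, by induction on r, the claim holds for every r ≥ 23.
Hence the smallest such N is 23.

N = 23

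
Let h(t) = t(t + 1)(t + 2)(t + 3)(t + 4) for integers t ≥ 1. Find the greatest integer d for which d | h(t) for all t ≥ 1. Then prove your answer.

Computing the first values: h(1) = 120 and h(2) = 720; gcd(120, 720) = 120, so d ≤ 120.
We prove 120 | t(t + 1)(t + 2)(t + 3)(t + 4) for all t ≥ 1 by induction on t.
For the base case t = 1: h(1) = 120 = 120·(1), so 120 | h(1).
Suppose the result is true for t = p, i.e. 120 | h(p). Then
h(p+1) − h(p) = (p+1)·(p+2)·(p+3)·(p+4)·(p+5) − p·(p+1)·(p+2)·(p+3)·(p+4) = (p+1)·(p+2)·(p+3)·(p+4)·[(p+5) − p] = 5·(p+1)·(p+2)·(p+3)·(p+4). The product of 4 consecutive integers is divisible by (4)! = 24, so h(p+1) − h(p) is divisible by 5·24 = 120. By the inductive hypothesis 120 | h(p), hence 120 | h(p+1).
By induction, the statement is established for all t ≥ 1.
Therefore the largest such d is 120.

d = 120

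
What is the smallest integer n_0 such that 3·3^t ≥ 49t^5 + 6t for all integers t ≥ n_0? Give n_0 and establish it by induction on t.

At t = 14: 14348907 < 26353460, so the inequality fails and n_0 ≥ 15. We prove 3·3^t ≥ 49t^5 + 6t for all t ≥ 15.
Base case (t = 15): 3·3^t = 43046721 and 49t^5 + 6t = 37209465, so 43046721 ≥ 37209465.
Inductive step: assume the claim holds for t = m, so 3·3^m ≥ 49m^5 + 6m.
Then 3·3^(m + 1) = 3·(3·3^m) ≥ 3·(49m^5 + 6m).
Also, for m ≥ 15 we have 3·(49m^5 + 6m) ≥ 49(m+1)^5 + 6(m+1), since 3·(49m^5 + 6m) − (49(m+1)^5 + 6(m+1)) = 98m^5 - 245m^4 - 490m^3 - 490m^2 - 233m - 55, which is nonnegative for all m ≥ 15.
Combining, 3·3^(m + 1) ≥ 49(m+1)^5 + 6(m+1).
By induction, the statement is established for all t ≥ 15.
Hence the smallest such n_0 is 15.

n_0 = 15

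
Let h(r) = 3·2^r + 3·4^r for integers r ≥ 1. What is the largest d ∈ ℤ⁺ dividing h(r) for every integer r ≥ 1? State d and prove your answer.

d = 6

Computing the first values: h(1) = 18 and h(2) = 60; gcd(18, 60) = 6, so d ≤ 6.
We prove 6 | 3·2^r + 3·4^r for all r ≥ 1 by induction on r.
Base step (r = 1): h(1) = 18 = 6·(3), so 6 | h(1).
Inductive step: suppose the statement holds for some j ≥ 1, i.e. 6 | h(j). Then
h(j+1) − 4·h(j) = (3·2^(j+1) + 3·4^(j+1)) − 4·(3·2^j + 3·4^j) = (3)·2^j·(2 − 4) = (-6)·2^j. Since 6 | h(j) by the inductive hypothesis, 6 | 4·h(j); and 6 | -6 since -6 = 6·-1. Therefore 6 | h(j+1).
Hence, by induction on r, the claim holds for every r ≥ 1.
Therefore the largest such d is 6.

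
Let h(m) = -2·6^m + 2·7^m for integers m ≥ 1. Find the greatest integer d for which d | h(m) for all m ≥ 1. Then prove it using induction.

d = 2

Computing the first values: h(1) = 2 and h(2) = 26; gcd(2, 26) = 2, so d ≤ 2.
We prove 2 | -2·6^m + 2·7^m for all m ≥ 1 by induction on m.
For the base case m = 1: h(1) = 2 = 2·(1), so 2 | h(1).
Inductive step: assume the claim holds for m = k, i.e. 2 | h(k). Then
h(k+1) − 7·h(k) = (-2·6^(k+1) + 2·7^(k+1)) − 7·(-2·6^k + 2·7^k) = (-2)·6^k·(6 − 7) = (2)·6^k. Since 2 | h(k) by the inductive hypothesis, 2 | 7·h(k); and 2 | 2 since 2 = 2·1. Therefore 2 | h(k+1).
This completes the induction.
Therefore the largest such d is 2.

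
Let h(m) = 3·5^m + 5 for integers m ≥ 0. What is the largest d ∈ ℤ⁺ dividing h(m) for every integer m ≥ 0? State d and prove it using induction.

d = 4

Computing the first values: h(0) = 8 and h(1) = 20; gcd(8, 20) = 4, so d ≤ 4.
We prove 4 | 3·5^m + 5 for all m ≥ 0 by induction on m.
For the base case m = 0: h(0) = 8 = 4·(2), so 4 | h(0).
For the inductive step, assume it holds for an arbitrary p ≥ 0, i.e. 4 | h(p). Then
h(p+1) = 3·5^(p+1) + 5 = 5·(3·5^p + 5) - 20 = 5·h(p) - 20. The first term is divisible by 4 by the inductive hypothesis, and -20 is divisible by 4. Hence 4 | h(p+1).
Hence, by induction on m, the claim holds for every m ≥ 0.
Therefore the largest such d is 4.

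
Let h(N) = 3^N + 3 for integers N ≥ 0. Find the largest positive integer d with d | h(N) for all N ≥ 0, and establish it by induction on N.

d = 2

Computing the first values: h(0) = 4 and h(1) = 6; gcd(4, 6) = 2, so d ≤ 2.
We prove 2 | 3^N + 3 for all N ≥ 0 by induction on N.
Base step (N = 0): h(0) = 4 = 2·(2), so 2 | h(0).
Suppose the result is true for N = p, i.e. 2 | h(p). Then
h(p+1) = 3^(p+1) + 3 = 3·(3^p + 3) - 6 = 3·h(p) - 6. The first term is divisible by 2 by the inductive hypothesis, and -6 is divisible by 2. Hence 2 | h(p+1).
This completes the induction.
Therefore the largest such d is 2.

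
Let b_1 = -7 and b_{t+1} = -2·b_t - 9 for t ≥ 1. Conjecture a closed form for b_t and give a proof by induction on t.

b_t = -(-2)^(t + 1) - 3

Computing the first terms: b_1 = -7, b_2 = 5, b_3 = -19. This suggests b_t = -(-2)^(t + 1) - 3.
For the base case t = 1: the formula gives -7 = -7 = b_1.
For the inductive step, assume it holds for an arbitrary i ≥ 1, so b_i = -(-2)^(i + 1) - 3.
Then b_{i+1} = -2·b_i - 9 = -2·(-(-2)^(i + 1) - 3) - 9 = -(-2)^(i + 2) - 3 = -(-2)^((i+1) + 1) - 3,
which is the claimed formula at t = i+1.
Hence, by induction on t, the claim holds for every t ≥ 1.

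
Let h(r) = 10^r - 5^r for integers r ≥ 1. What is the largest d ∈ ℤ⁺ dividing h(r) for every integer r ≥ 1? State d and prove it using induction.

Computing the first values: h(1) = 5 and h(2) = 75; gcd(5, 75) = 5, so d ≤ 5.
We prove 5 | 10^r - 5^r for all r ≥ 1 by induction on r.
For the base case r = 1: h(1) = 5 = 5·(1), so 5 | h(1).
Inductive step: assume the claim holds for r = i, i.e. 5 | h(i). Then
10^{i+1} − 5^{i+1} = 10·10^i − 5·5^i = 10·(10^i − 5^i) + (5)·5^i. The first term is divisible by 5 by the inductive hypothesis, and the second term (5)·5^i is divisible by 5 since 5 | 5. Hence 5 | h(i+1).
This completes the induction.
Therefore the largest such d is 5.

d = 5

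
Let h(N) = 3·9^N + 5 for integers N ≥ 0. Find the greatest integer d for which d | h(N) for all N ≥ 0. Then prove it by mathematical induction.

d = 8

Computing the first values: h(0) = 8 and h(1) = 32; gcd(8, 32) = 8, so d ≤ 8.
We prove 8 | 3·9^N + 5 for all N ≥ 0 by induction on N.
Base case (N = 0): h(0) = 8 = 8·(1), so 8 | h(0).
For the inductive step, assume it holds for an arbitrary j ≥ 0, i.e. 8 | h(j). Then
h(j+1) = 3·9^(j+1) + 5 = 9·(3·9^j + 5) - 40 = 9·h(j) - 40. The first term is divisible by 8 by the inductive hypothesis, and -40 is divisible by 8. Hence 8 | h(j+1).
By induction, the statement is established for all N ≥ 0.
Therefore the largest such d is 8.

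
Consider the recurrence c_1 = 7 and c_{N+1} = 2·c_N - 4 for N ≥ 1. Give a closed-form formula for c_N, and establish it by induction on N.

c_N = 3·2^(N - 1) + 4

Computing the first terms: c_1 = 7, c_2 = 10, c_3 = 16. This suggests c_N = 3·2^(N - 1) + 4.
Base case (N = 1): the formula gives 7 = 7 = c_1.
Inductive step: suppose the statement holds for some k ≥ 1, so c_k = 3·2^(k - 1) + 4.
Then c_{k+1} = 2·c_k - 4 = 2·(3·2^(k - 1) + 4) - 4 = 3·2^k + 4 = 3·2^((k+1) - 1) + 4,
which is the claimed formula at N = k+1.
This completes the induction.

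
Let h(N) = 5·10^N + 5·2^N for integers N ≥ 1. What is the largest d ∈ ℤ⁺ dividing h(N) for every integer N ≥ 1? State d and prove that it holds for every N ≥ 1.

d = 20

Computing the first values: h(1) = 60 and h(2) = 520; gcd(60, 520) = 20, so d ≤ 20.
We prove 20 | 5·10^N + 5·2^N for all N ≥ 1 by induction on N.
For the base case N = 1: h(1) = 60 = 20·(3), so 20 | h(1).
For the inductive step, assume it holds for an arbitrary p ≥ 1, i.e. 20 | h(p). Then
h(p+1) − 10·h(p) = (5·10^(p+1) + 5·2^(p+1)) − 10·(5·10^p + 5·2^p) = (5)·2^p·(2 − 10) = (-40)·2^p. Since 20 | h(p) by the inductive hypothesis, 20 | 10·h(p); and 20 | -40 since -40 = 20·-2. Therefore 20 | h(p+1).
Hence, by induction on N, the claim holds for every N ≥ 1.
Therefore the largest such d is 20.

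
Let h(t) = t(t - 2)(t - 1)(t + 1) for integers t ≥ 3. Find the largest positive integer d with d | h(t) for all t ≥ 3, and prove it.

d = 24

Computing the first values: h(3) = 24 and h(4) = 120; gcd(24, 120) = 24, so d ≤ 24.
We prove 24 | t(t - 2)(t - 1)(t + 1) for all t ≥ 3 by induction on t.
Base step (t = 3): h(3) = 24 = 24·(1), so 24 | h(3).
Suppose the result is true for t = p, i.e. 24 | h(p). Then
h(p+1) − h(p) = (p-1)·p·(p+1)·(p+2) − (p-2)·(p-1)·p·(p+1) = (p-1)·p·(p+1)·[(p+2) − (p-2)] = 4·(p-1)·p·(p+1). The product of 3 consecutive integers is divisible by (3)! = 6, so h(p+1) − h(p) is divisible by 4·6 = 24. By the inductive hypothesis 24 | h(p), hence 24 | h(p+1).
This completes the induction.
Therefore the largest such d is 24.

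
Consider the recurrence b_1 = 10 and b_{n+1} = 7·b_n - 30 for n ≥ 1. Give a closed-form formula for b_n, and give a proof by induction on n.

Computing the first terms: b_1 = 10, b_2 = 40, b_3 = 250. This suggests b_n = 5·7^(n - 1) + 5.
Base step (n = 1): the formula gives 10 = 10 = b_1.
For the inductive step, assume it holds for an arbitrary i ≥ 1, so b_i = 5·7^(i - 1) + 5.
Then b_{i+1} = 7·b_i - 30 = 7·(5·7^(i - 1) + 5) - 30 = 5·7^i + 5 = 5·7^((i+1) - 1) + 5,
which is the claimed formula at n = i+1.
Hence, by induction on n, the claim holds for every n ≥ 1.

b_n = 5·7^(n - 1) + 5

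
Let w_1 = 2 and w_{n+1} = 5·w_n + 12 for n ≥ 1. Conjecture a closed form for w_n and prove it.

w_n = 5^n - 3

Computing the first terms: w_1 = 2, w_2 = 22, w_3 = 122. This suggests w_n = 5^n - 3.
When n = 1: the formula gives 2 = 2 = w_1.
For the inductive step, assume it holds for an arbitrary r ≥ 1, so w_r = 5^r - 3.
Then w_{r+1} = 5·w_r + 12 = 5·(5^r - 3) + 12 = 5^(r + 1) - 3,
which is the claimed formula at n = r+1.
By the principle of mathematical induction, the result holds for all n ≥ 1.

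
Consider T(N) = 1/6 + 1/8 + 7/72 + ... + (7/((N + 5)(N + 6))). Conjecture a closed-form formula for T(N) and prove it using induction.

We claim T(N) = 7N/(6(N + 6)) for all N ≥ 1.
Base case (N = 1): T(1) = 1/6, and the closed form gives 1/6. They agree.
For the inductive step, assume it holds for an arbitrary m ≥ 1, so T(m) = 7m/(6(m + 6)).
Then T(m+1) = T(m) + (7/((m + 6)(m + 7))) = (7m/(6(m + 6))) + (7/((m + 6)(m + 7))).
Simplifying, T(m+1) = 7(m + 1)/(6(m + 7)) = 7(m+1)/(6((m+1) + 6)),
which is the closed form with N = m+1.
By induction, the statement is established for all N ≥ 1.

T(N) = 7N/(6(N + 6))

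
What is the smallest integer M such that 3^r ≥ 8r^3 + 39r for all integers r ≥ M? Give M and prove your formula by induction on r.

At r = 7: 2187 < 3017, so the inequality fails and M ≥ 8. We prove 3^r ≥ 8r^3 + 39r for all r ≥ 8.
When r = 8: 3^r = 6561 and 8r^3 + 39r = 4408, so 6561 ≥ 4408.
For the inductive step, assume it holds for an arbitrary i ≥ 8, so 3^i ≥ 8i^3 + 39i.
Then 3^(i + 1) = 3·(3^i) ≥ 3·(8i^3 + 39i).
Also, for i ≥ 8 we have 3·(8i^3 + 39i) ≥ 8(i+1)^3 + 39(i+1), since 3·(8i^3 + 39i) − (8(i+1)^3 + 39(i+1)) = 16i^3 - 24i^2 + 54i - 47, which is nonnegative for all i ≥ 8.
Combining, 3^(i + 1) ≥ 8(i+1)^3 + 39(i+1).
By the principle of mathematical induction, the result holds for all r ≥ 8.
Hence the smallest such M is 8.

M = 8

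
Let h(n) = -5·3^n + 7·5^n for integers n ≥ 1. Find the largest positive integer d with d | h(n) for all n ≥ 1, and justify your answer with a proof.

d = 10

Computing the first values: h(1) = 20 and h(2) = 130; gcd(20, 130) = 10, so d ≤ 10.
We prove 10 | -5·3^n + 7·5^n for all n ≥ 1 by induction on n.
When n = 1: h(1) = 20 = 10·(2), so 10 | h(1).
Inductive step: assume the claim holds for n = p, i.e. 10 | h(p). Then
h(p+1) − 5·h(p) = (-5·3^(p+1) + 7·5^(p+1)) − 5·(-5·3^p + 7·5^p) = (-5)·3^p·(3 − 5) = (10)·3^p. Since 10 | h(p) by the inductive hypothesis, 10 | 5·h(p); and 10 | 10 since 10 = 10·1. Therefore 10 | h(p+1).
By induction, the statement is established for all n ≥ 1.
Therefore the largest such d is 10.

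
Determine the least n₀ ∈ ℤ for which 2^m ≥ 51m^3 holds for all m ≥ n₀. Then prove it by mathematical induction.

n₀ = 19

At m = 18: 262144 < 297432, so the inequality fails and n₀ ≥ 19. We prove 2^m ≥ 51m^3 for all m ≥ 19.
Base step (m = 19): 2^m = 524288 and 51m^3 = 349809, so 524288 ≥ 349809.
Suppose the result is true for m = i, so 2^i ≥ 51i^3.
Then 2^(i + 1) = 2·(2^i) ≥ 2·(51i^3).
Also, for i ≥ 19 we have 2·(51i^3) ≥ 51(i+1)^3, since 2 ≥ (1 + 1/i)^3 for all i ≥ 19.
Combining, 2^(i + 1) ≥ 51(i+1)^3.
This completes the induction.
Hence the smallest such n₀ is 19.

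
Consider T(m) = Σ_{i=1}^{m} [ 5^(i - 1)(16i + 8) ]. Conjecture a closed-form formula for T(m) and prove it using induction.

T(m) = 5^m(4m + 1) - 1

We claim T(m) = 5^m(4m + 1) - 1 for all m ≥ 1.
Base case (m = 1): T(1) = 24, and the closed form gives 24. They agree.
Inductive step: suppose the statement holds for some i ≥ 1, so T(i) = 5^i(4i + 1) - 1.
Then T(i+1) = T(i) + (5^i(16i + 24)) = (5^i(4i + 1) - 1) + (5^i(16i + 24)).
Simplifying, T(i+1) = 20·5^i·i + 25·5^i - 1 = 5^(i+1)(4(i+1) + 1) - 1,
which is the closed form with m = i+1.
By the principle of mathematical induction, the result holds for all m ≥ 1.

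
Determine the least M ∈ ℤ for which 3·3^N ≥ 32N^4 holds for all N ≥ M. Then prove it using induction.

M = 11

At N = 10: 177147 < 320000, so the inequality fails and M ≥ 11. We prove 3·3^N ≥ 32N^4 for all N ≥ 11.
Base case (N = 11): 3·3^N = 531441 and 32N^4 = 468512, so 531441 ≥ 468512.
For the inductive step, assume it holds for an arbitrary k ≥ 11, so 3·3^k ≥ 32k^4.
Then 3·3^(k + 1) = 3·(3·3^k) ≥ 3·(32k^4).
Also, for k ≥ 11 we have 3·(32k^4) ≥ 32(k+1)^4, since 3 ≥ (1 + 1/k)^4 for all k ≥ 11.
Combining, 3·3^(k + 1) ≥ 32(k+1)^4.
This completes the induction.
Hence the smallest such M is 11.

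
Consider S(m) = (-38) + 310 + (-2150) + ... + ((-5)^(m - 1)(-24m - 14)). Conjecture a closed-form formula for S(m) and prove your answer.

We claim S(m) = (-5)^m(4m + 3) - 3 for all m ≥ 1.
Base case (m = 1): S(1) = -38, and the closed form gives -38. They agree.
For the inductive step, assume it holds for an arbitrary k ≥ 1, so S(k) = (-5)^k(4k + 3) - 3.
Then S(k+1) = S(k) + ((-5)^k(-24k - 38)) = ((-5)^k(4k + 3) - 3) + ((-5)^k(-24k - 38)).
Simplifying, S(k+1) = -20(-5)^k·k - 35(-5)^k - 3 = (-5)^(k+1)(4(k+1) + 3) - 3,
which is the closed form with m = k+1.
This completes the induction.

S(m) = (-5)^m(4m + 3) - 3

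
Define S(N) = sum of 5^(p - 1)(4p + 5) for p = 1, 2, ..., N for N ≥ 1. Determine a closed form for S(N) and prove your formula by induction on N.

S(N) = 5^N(N + 1) - 1

We claim S(N) = 5^N(N + 1) - 1 for all N ≥ 1.
For the base case N = 1: S(1) = 9, and the closed form gives 9. They agree.
For the inductive step, assume it holds for an arbitrary p ≥ 1, so S(p) = 5^p(p + 1) - 1.
Then S(p+1) = S(p) + (5^p(4p + 9)) = (5^p(p + 1) - 1) + (5^p(4p + 9)).
Simplifying, S(p+1) = 5·5^p·p + 10·5^p - 1 = 5^(p+1)((p+1) + 1) - 1,
which is the closed form with N = p+1.
By induction, the statement is established for all N ≥ 1.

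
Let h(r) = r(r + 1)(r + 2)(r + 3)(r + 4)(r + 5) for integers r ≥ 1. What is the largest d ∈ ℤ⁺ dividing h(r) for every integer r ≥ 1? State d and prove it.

d = 720

Computing the first values: h(1) = 720 and h(2) = 5040; gcd(720, 5040) = 720, so d ≤ 720.
We prove 720 | r(r + 1)(r + 2)(r + 3)(r + 4)(r + 5) for all r ≥ 1 by induction on r.
For the base case r = 1: h(1) = 720 = 720·(1), so 720 | h(1).
Suppose the result is true for r = k, i.e. 720 | h(k). Then
h(k+1) − h(k) = (k+1)·(k+2)·(k+3)·(k+4)·(k+5)·(k+6) − k·(k+1)·(k+2)·(k+3)·(k+4)·(k+5) = (k+1)·(k+2)·(k+3)·(k+4)·(k+5)·[(k+6) − k] = 6·(k+1)·(k+2)·(k+3)·(k+4)·(k+5). The product of 5 consecutive integers is divisible by (5)! = 120, so h(k+1) − h(k) is divisible by 6·120 = 720. By the inductive hypothesis 720 | h(k), hence 720 | h(k+1).
This completes the induction.
Therefore the largest such d is 720.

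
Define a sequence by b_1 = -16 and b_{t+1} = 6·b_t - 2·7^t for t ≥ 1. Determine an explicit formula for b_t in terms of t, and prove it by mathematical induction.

b_t = -2·6^(t - 1) - 2·7^t

Computing the first terms: b_1 = -16, b_2 = -110, b_3 = -758. This suggests b_t = -2·6^(t - 1) - 2·7^t.
When t = 1: the formula gives -16 = -16 = b_1.
Inductive step: assume the claim holds for t = m, so b_m = -2·6^(m - 1) - 2·7^m.
Then b_{m+1} = 6·b_m - 2·7^m = 6·(-2·6^(m - 1) - 2·7^m) - 2·7^m = -2·6^m - 2·7^(m + 1) = -2·6^((m+1) - 1) - 2·7^(m+1),
which is the claimed formula at t = m+1.
By the principle of mathematical induction, the result holds for all t ≥ 1.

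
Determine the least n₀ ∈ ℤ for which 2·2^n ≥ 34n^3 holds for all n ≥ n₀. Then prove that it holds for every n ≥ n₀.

n₀ = 17

At n = 16: 131072 < 139264, so the inequality fails and n₀ ≥ 17. We prove 2·2^n ≥ 34n^3 for all n ≥ 17.
Base case (n = 17): 2·2^n = 262144 and 34n^3 = 167042, so 262144 ≥ 167042.
Suppose the result is true for n = m, so 2·2^m ≥ 34m^3.
Then 2·2^(m + 1) = 2·(2·2^m) ≥ 2·(34m^3).
Also, for m ≥ 17 we have 2·(34m^3) ≥ 34(m+1)^3, since 2 ≥ (1 + 1/m)^3 for all m ≥ 17.
Combining, 2·2^(m + 1) ≥ 34(m+1)^3.
By induction, the statement is established for all n ≥ 17.
Hence the smallest such n₀ is 17.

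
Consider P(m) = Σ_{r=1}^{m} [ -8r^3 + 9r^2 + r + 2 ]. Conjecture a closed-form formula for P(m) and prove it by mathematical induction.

We claim P(m) = -m(2m^3 + m^2 - 3m - 4) for all m ≥ 1.
Base step (m = 1): P(1) = 4, and the closed form gives 4. They agree.
Inductive step: suppose the statement holds for some r ≥ 1, so P(r) = r(-2r^3 - r^2 + 3r + 4).
Then P(r+1) = P(r) + (-8r^3 - 15r^2 - 5r + 4) = (r(-2r^3 - r^2 + 3r + 4)) + (-8r^3 - 15r^2 - 5r + 4).
Simplifying, P(r+1) = -(r + 1)(2r^3 + 7r^2 + 5r - 4) = -(r+1)(2(r+1)^3 + (r+1)^2 - 3(r+1) - 4),
which is the closed form with m = r+1.
By induction, the statement is established for all m ≥ 1.

P(m) = -m(2m^3 + m^2 - 3m - 4)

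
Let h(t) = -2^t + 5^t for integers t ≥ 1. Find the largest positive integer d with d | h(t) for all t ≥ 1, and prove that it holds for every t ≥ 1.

Computing the first values: h(1) = 3 and h(2) = 21; gcd(3, 21) = 3, so d ≤ 3.
We prove 3 | -2^t + 5^t for all t ≥ 1 by induction on t.
Base case (t = 1): h(1) = 3 = 3·(1), so 3 | h(1).
For the inductive step, assume it holds for an arbitrary j ≥ 1, i.e. 3 | h(j). Then
5^{j+1} − 2^{j+1} = 5·5^j − 2·2^j = 5·(5^j − 2^j) + (3)·2^j. The first term is divisible by 3 by the inductive hypothesis, and the second term (3)·2^j is divisible by 3 since 3 | 3. Hence 3 | h(j+1).
By induction, the statement is established for all t ≥ 1.
Therefore the largest such d is 3.

d = 3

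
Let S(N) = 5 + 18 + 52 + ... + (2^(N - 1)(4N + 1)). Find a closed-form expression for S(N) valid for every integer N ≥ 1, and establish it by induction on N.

We claim S(N) = 2^N(4N - 3) + 3 for all N ≥ 1.
For the base case N = 1: S(1) = 5, and the closed form gives 5. They agree.
For the inductive step, assume it holds for an arbitrary m ≥ 1, so S(m) = 2^m(4m - 3) + 3.
Then S(m+1) = S(m) + (2^m(4m + 5)) = (2^m(4m - 3) + 3) + (2^m(4m + 5)).
Simplifying, S(m+1) = 2^(m + 1) + 2^(m + 3)m + 3 = 2^(m+1)(4(m+1) - 3) + 3,
which is the closed form with N = m+1.
By the principle of mathematical induction, the result holds for all N ≥ 1.

S(N) = 2^N(4N - 3) + 3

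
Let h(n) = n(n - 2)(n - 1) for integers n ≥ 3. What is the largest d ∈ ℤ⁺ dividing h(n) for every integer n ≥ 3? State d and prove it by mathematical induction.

d = 6

Computing the first values: h(3) = 6 and h(4) = 24; gcd(6, 24) = 6, so d ≤ 6.
We prove 6 | n(n - 2)(n - 1) for all n ≥ 3 by induction on n.
Base step (n = 3): h(3) = 6 = 6·(1), so 6 | h(3).
Suppose the result is true for n = j, i.e. 6 | h(j). Then
h(j+1) − h(j) = (j-1)·j·(j+1) − (j-2)·(j-1)·j = (j-1)·j·[(j+1) − (j-2)] = 3·(j-1)·j. The product of 2 consecutive integers is divisible by (2)! = 2, so h(j+1) − h(j) is divisible by 3·2 = 6. By the inductive hypothesis 6 | h(j), hence 6 | h(j+1).
By induction, the statement is established for all n ≥ 3.
Therefore the largest such d is 6.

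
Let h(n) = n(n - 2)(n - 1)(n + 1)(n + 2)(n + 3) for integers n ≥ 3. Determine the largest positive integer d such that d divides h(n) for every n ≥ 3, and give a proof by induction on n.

Computing the first values: h(3) = 720 and h(4) = 5040; gcd(720, 5040) = 720, so d ≤ 720.
We prove 720 | n(n - 2)(n - 1)(n + 1)(n + 2)(n + 3) for all n ≥ 3 by induction on n.
Base case (n = 3): h(3) = 720 = 720·(1), so 720 | h(3).
Inductive step: assume the claim holds for n = r, i.e. 720 | h(r). Then
h(r+1) − h(r) = (r-1)·r·(r+1)·(r+2)·(r+3)·(r+4) − (r-2)·(r-1)·r·(r+1)·(r+2)·(r+3) = (r-1)·r·(r+1)·(r+2)·(r+3)·[(r+4) − (r-2)] = 6·(r-1)·r·(r+1)·(r+2)·(r+3). The product of 5 consecutive integers is divisible by (5)! = 120, so h(r+1) − h(r) is divisible by 6·120 = 720. By the inductive hypothesis 720 | h(r), hence 720 | h(r+1).
This completes the induction.
Therefore the largest such d is 720.

d = 720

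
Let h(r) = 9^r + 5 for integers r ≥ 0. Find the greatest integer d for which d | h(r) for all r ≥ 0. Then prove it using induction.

d = 2

Computing the first values: h(0) = 6 and h(1) = 14; gcd(6, 14) = 2, so d ≤ 2.
We prove 2 | 9^r + 5 for all r ≥ 0 by induction on r.
Base step (r = 0): h(0) = 6 = 2·(3), so 2 | h(0).
Suppose the result is true for r = m, i.e. 2 | h(m). Then
h(m+1) = 9^(m+1) + 5 = 9·(9^m + 5) - 40 = 9·h(m) - 40. The first term is divisible by 2 by the inductive hypothesis, and -40 is divisible by 2. Hence 2 | h(m+1).
This completes the induction.
Therefore the largest such d is 2.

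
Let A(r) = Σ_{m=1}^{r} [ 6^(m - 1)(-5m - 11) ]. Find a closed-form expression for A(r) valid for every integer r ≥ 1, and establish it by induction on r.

A(r) = -6^r(r + 2) + 2

We claim A(r) = -6^r(r + 2) + 2 for all r ≥ 1.
When r = 1: A(1) = -16, and the closed form gives -16. They agree.
Inductive step: suppose the statement holds for some m ≥ 1, so A(m) = -6^m(m + 2) + 2.
Then A(m+1) = A(m) + (6^m(-5m - 16)) = (-6^m(m + 2) + 2) + (6^m(-5m - 16)).
Simplifying, A(m+1) = -6·6^m·m - 18·6^m + 2 = -6^(m+1)((m+1) + 2) + 2,
which is the closed form with r = m+1.
By the principle of mathematical induction, the result holds for all r ≥ 1.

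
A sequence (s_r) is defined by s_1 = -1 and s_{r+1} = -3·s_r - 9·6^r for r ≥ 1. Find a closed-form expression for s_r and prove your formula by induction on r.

s_r = 5(-3)^(r - 1) - 6^r

Computing the first terms: s_1 = -1, s_2 = -51, s_3 = -171. This suggests s_r = 5(-3)^(r - 1) - 6^r.
When r = 1: the formula gives -1 = -1 = s_1.
For the inductive step, assume it holds for an arbitrary p ≥ 1, so s_p = 5(-3)^(p - 1) - 6^p.
Then s_{p+1} = -3·s_p - 9·6^p = -3·(5(-3)^(p - 1) - 6^p) - 9·6^p = 5(-3)^p - 6^(p + 1) = 5(-3)^((p+1) - 1) - 6^(p+1),
which is the claimed formula at r = p+1.
Hence, by induction on r, the claim holds for every r ≥ 1.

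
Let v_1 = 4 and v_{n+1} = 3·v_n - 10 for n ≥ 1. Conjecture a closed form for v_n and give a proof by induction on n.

Computing the first terms: v_1 = 4, v_2 = 2, v_3 = -4. This suggests v_n = -3^(n - 1) + 5.
Base step (n = 1): the formula gives 4 = 4 = v_1.
Suppose the result is true for n = i, so v_i = -3^(i - 1) + 5.
Then v_{i+1} = 3·v_i - 10 = 3·(-3^(i - 1) + 5) - 10 = -3^i + 5 = -3^((i+1) - 1) + 5,
which is the claimed formula at n = i+1.
Hence, by induction on n, the claim holds for every n ≥ 1.

v_n = -3^(n - 1) + 5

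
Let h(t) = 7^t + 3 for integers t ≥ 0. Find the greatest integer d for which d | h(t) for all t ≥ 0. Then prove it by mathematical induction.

Computing the first values: h(0) = 4 and h(1) = 10; gcd(4, 10) = 2, so d ≤ 2.
We prove 2 | 7^t + 3 for all t ≥ 0 by induction on t.
When t = 0: h(0) = 4 = 2·(2), so 2 | h(0).
Inductive step: assume the claim holds for t = i, i.e. 2 | h(i). Then
h(i+1) = 7^(i+1) + 3 = 7·(7^i + 3) - 18 = 7·h(i) - 18. The first term is divisible by 2 by the inductive hypothesis, and -18 is divisible by 2. Hence 2 | h(i+1).
By the principle of mathematical induction, the result holds for all t ≥ 0.
Therefore the largest such d is 2.

d = 2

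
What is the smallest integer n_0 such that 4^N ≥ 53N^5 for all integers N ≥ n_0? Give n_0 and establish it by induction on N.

At N = 11: 4194304 < 8535703, so the inequality fails and n_0 ≥ 12. We prove 4^N ≥ 53N^5 for all N ≥ 12.
Base step (N = 12): 4^N = 16777216 and 53N^5 = 13188096, so 16777216 ≥ 13188096.
For the inductive step, assume it holds for an arbitrary p ≥ 12, so 4^p ≥ 53p^5.
Then 4^(p + 1) = 4·(4^p) ≥ 4·(53p^5).
Also, for p ≥ 12 we have 4·(53p^5) ≥ 53(p+1)^5, since 4 ≥ (1 + 1/p)^5 for all p ≥ 12.
Combining, 4^(p + 1) ≥ 53(p+1)^5.
Hence, by induction on N, the claim holds for every N ≥ 12.
Hence the smallest such n_0 is 12.

n_0 = 12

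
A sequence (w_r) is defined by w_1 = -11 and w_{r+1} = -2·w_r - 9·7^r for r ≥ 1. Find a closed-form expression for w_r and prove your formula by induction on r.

Computing the first terms: w_1 = -11, w_2 = -41, w_3 = -359. This suggests w_r = -(-2)^(r + 1) - 7^r.
Base case (r = 1): the formula gives -11 = -11 = w_1.
Inductive step: suppose the statement holds for some j ≥ 1, so w_j = -(-2)^(j + 1) - 7^j.
Then w_{j+1} = -2·w_j - 9·7^j = -2·(-(-2)^(j + 1) - 7^j) - 9·7^j = -(-2)^(j + 2) - 7^(j + 1) = -(-2)^((j+1) + 1) - 7^(j+1),
which is the claimed formula at r = j+1.
By induction, the statement is established for all r ≥ 1.

w_r = -(-2)^(r + 1) - 7^r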